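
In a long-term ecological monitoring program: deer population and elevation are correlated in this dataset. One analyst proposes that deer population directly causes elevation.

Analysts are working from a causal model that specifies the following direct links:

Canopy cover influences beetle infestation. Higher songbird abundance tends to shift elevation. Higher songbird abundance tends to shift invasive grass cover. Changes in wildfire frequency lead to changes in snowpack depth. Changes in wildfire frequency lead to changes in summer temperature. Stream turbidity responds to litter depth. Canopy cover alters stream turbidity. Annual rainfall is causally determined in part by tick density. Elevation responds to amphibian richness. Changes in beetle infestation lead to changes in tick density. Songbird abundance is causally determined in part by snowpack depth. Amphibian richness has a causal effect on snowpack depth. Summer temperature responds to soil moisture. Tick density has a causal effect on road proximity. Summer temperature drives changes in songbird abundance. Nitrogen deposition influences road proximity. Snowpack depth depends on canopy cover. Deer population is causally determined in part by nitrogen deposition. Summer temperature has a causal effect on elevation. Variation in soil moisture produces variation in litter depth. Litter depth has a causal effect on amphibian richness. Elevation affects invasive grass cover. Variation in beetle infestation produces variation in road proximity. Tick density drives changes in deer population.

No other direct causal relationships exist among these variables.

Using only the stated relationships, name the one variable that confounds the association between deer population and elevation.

Canopy cover has a causal path to deer population (canopy cover → beetle infestation → tick density → deer population) and a separate causal path to elevation (canopy cover → snowpack depth → songbird abundance → elevation), so it is a common cause of both.
No stated relationship gives deer population a causal route to elevation, so the correlation is explained by the shared upstream cause rather than a direct effect.

canopy cover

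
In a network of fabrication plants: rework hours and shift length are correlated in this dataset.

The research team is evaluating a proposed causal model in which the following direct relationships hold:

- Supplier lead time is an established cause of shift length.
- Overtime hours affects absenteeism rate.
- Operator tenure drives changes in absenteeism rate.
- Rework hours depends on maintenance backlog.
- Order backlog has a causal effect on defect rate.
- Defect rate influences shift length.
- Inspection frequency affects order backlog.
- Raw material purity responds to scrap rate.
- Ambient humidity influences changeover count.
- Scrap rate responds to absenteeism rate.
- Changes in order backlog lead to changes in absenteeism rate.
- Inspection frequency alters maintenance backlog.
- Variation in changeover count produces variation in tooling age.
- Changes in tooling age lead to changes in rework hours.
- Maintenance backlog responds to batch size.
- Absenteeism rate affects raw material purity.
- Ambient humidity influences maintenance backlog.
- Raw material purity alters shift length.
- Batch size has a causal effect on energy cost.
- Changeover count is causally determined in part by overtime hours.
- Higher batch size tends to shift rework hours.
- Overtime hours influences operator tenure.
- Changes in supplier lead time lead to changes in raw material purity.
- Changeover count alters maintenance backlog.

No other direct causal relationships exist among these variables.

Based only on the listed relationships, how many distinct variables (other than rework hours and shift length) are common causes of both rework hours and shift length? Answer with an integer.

The common causes are: inspection frequency (to rework hours via inspection frequency → maintenance backlog → rework hours; to shift length via inspection frequency → order backlog → defect rate → shift length); overtime hours (to rework hours via overtime hours → changeover count → tooling age → rework hours; to shift length via overtime hours → absenteeism rate → raw material purity → shift length).
Every other variable lacks a causal path to at least one of rework hours and shift length.

2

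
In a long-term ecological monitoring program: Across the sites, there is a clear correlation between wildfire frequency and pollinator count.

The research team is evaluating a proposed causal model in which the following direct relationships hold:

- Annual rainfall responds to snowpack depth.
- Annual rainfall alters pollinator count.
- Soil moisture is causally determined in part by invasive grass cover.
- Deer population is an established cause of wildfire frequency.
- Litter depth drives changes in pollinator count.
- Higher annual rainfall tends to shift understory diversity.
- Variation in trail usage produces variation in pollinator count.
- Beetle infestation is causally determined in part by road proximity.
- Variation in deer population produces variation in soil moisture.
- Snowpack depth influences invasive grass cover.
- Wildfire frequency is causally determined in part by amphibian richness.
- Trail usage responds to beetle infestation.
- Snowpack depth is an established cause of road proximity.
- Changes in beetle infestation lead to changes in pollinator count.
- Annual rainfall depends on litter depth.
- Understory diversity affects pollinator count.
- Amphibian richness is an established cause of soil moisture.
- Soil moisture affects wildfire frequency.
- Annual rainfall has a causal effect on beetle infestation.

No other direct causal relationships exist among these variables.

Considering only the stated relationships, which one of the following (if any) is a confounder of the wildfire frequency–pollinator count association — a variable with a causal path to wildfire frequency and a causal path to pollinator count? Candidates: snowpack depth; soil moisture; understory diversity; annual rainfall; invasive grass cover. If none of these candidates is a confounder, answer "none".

snowpack depth

Snowpack depth causes wildfire frequency (snowpack depth → invasive grass cover → soil moisture → wildfire frequency) and also causes pollinator count (snowpack depth → annual rainfall → pollinator count); it is a common cause of both.
Each of the other candidates lacks a causal path to at least one of wildfire frequency and pollinator count, so they do not confound the relationship.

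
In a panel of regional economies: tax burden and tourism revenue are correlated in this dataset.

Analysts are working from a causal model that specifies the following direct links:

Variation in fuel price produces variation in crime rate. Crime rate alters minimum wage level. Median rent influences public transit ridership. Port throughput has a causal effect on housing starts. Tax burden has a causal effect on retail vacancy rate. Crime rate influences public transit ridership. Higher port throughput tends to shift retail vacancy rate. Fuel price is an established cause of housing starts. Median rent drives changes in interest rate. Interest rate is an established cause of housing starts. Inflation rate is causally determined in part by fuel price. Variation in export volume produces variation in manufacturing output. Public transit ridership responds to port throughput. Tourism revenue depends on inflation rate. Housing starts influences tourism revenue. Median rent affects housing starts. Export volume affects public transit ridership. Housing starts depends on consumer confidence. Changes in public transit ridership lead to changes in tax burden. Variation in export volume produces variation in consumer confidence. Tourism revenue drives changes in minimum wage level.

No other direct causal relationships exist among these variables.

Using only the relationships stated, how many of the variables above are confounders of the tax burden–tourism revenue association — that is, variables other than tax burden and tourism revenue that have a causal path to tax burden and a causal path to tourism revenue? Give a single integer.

The common causes are: export volume (to tax burden via export volume → public transit ridership → tax burden; to tourism revenue via export volume → consumer confidence → housing starts → tourism revenue); fuel price (to tax burden via fuel price → crime rate → public transit ridership → tax burden; to tourism revenue via fuel price → inflation rate → tourism revenue); median rent (to tax burden via median rent → public transit ridership → tax burden; to tourism revenue via median rent → housing starts → tourism revenue); port throughput (to tax burden via port throughput → public transit ridership → tax burden; to tourism revenue via port throughput → housing starts → tourism revenue).
Every other variable lacks a causal path to at least one of tax burden and tourism revenue.

4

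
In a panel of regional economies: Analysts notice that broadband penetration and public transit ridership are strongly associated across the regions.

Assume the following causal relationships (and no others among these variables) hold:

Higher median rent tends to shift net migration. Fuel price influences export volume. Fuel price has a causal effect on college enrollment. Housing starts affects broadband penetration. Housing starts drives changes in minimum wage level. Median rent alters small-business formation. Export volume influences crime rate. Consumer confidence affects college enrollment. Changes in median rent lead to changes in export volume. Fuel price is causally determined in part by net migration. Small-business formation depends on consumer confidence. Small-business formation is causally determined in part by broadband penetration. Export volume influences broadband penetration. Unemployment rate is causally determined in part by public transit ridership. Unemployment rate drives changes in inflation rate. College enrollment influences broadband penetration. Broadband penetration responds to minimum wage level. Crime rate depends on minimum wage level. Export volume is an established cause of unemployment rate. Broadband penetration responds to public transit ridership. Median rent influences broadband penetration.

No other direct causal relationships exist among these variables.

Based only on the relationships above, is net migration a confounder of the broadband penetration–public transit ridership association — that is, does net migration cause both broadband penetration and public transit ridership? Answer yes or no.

no

Net migration has no stated causal path to public transit ridership. A confounder must cause both variables, so net migration does not qualify.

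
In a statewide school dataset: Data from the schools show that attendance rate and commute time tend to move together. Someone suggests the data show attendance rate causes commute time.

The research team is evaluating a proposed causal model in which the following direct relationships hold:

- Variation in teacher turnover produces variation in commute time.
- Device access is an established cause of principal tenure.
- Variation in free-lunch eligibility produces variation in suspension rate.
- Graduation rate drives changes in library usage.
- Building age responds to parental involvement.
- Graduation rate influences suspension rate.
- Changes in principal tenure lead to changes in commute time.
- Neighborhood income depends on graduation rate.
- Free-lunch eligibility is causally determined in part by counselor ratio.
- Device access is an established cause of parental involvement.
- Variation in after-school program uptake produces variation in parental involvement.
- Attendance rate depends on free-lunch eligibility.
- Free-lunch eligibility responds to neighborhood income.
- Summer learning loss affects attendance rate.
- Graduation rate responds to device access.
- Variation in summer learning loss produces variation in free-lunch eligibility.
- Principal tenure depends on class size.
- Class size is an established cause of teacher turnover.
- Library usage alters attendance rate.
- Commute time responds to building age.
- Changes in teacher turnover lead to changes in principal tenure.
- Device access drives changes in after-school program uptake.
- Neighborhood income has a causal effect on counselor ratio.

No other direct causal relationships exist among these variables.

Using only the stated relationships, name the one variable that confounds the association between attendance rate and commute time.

Device access has a causal path to attendance rate (device access → graduation rate → library usage → attendance rate) and a separate causal path to commute time (device access → principal tenure → commute time), so it is a common cause of both.
No stated relationship gives attendance rate a causal route to commute time, so the correlation is explained by the shared upstream cause rather than a direct effect.

device access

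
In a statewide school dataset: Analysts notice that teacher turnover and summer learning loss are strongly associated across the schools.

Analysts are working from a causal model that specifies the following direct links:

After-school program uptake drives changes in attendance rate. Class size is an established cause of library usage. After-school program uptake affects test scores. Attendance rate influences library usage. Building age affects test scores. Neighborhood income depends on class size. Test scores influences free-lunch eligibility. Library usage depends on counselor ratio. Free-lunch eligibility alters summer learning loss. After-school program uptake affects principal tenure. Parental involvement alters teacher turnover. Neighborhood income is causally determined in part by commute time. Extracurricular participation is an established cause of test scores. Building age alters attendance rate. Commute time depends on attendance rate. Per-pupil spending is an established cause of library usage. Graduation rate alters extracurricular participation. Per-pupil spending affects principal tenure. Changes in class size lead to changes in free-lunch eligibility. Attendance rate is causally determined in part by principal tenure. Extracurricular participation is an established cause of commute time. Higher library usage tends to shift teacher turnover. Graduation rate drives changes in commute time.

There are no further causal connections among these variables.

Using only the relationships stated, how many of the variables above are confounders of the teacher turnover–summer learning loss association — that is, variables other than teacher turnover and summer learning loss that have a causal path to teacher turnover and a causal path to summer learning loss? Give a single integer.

3

The common causes are: after-school program uptake (to teacher turnover via after-school program uptake → attendance rate → library usage → teacher turnover; to summer learning loss via after-school program uptake → test scores → free-lunch eligibility → summer learning loss); building age (to teacher turnover via building age → attendance rate → library usage → teacher turnover; to summer learning loss via building age → test scores → free-lunch eligibility → summer learning loss); class size (to teacher turnover via class size → library usage → teacher turnover; to summer learning loss via class size → free-lunch eligibility → summer learning loss).
Every other variable lacks a causal path to at least one of teacher turnover and summer learning loss.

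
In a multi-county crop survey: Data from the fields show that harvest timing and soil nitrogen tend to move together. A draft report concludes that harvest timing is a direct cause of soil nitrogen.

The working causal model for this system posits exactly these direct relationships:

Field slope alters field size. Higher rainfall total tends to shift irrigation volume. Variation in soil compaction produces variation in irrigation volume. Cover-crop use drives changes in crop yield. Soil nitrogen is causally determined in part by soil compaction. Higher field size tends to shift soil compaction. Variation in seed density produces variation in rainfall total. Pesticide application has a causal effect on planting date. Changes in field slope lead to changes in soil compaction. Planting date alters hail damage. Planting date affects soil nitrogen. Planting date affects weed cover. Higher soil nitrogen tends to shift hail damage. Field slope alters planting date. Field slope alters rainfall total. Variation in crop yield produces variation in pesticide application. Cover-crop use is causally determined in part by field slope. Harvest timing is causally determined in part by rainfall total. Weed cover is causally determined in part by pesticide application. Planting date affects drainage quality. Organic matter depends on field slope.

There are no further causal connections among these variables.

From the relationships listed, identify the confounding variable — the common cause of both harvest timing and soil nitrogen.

Field slope has a causal path to harvest timing (field slope → rainfall total → harvest timing) and a separate causal path to soil nitrogen (field slope → soil compaction → soil nitrogen), so it is a common cause of both.
No stated relationship gives harvest timing a causal route to soil nitrogen, so the correlation is explained by the shared upstream cause rather than a direct effect.

field slope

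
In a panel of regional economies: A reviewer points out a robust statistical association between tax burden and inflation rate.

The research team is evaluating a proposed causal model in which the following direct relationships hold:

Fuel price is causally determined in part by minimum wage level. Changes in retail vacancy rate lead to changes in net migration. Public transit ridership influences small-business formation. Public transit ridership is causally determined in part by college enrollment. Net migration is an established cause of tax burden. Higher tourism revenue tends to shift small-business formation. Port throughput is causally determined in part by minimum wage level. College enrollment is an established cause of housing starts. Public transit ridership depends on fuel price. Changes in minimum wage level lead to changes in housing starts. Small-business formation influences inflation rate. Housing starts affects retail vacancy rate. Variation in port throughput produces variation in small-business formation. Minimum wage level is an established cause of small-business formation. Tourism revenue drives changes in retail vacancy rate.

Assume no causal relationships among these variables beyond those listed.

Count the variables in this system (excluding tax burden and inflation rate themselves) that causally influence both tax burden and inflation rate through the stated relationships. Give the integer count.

3

The common causes are: college enrollment (to tax burden via college enrollment → housing starts → retail vacancy rate → net migration → tax burden; to inflation rate via college enrollment → public transit ridership → small-business formation → inflation rate); minimum wage level (to tax burden via minimum wage level → housing starts → retail vacancy rate → net migration → tax burden; to inflation rate via minimum wage level → small-business formation → inflation rate); tourism revenue (to tax burden via tourism revenue → retail vacancy rate → net migration → tax burden; to inflation rate via tourism revenue → small-business formation → inflation rate).
Every other variable lacks a causal path to at least one of tax burden and inflation rate.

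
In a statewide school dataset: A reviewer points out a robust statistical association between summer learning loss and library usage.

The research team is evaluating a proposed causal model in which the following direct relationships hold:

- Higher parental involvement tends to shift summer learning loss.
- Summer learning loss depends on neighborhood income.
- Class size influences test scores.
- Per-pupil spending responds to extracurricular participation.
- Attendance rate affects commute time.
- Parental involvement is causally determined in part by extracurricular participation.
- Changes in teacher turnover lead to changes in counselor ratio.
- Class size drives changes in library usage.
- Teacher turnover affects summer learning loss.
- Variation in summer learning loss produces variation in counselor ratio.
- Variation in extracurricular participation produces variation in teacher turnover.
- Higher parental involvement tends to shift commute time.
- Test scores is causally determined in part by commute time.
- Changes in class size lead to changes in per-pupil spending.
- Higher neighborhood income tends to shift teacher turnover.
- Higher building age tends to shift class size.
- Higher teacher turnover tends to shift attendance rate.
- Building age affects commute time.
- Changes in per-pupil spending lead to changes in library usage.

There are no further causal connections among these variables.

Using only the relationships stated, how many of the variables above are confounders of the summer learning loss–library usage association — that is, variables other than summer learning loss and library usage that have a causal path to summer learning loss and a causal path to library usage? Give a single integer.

The common causes are: extracurricular participation (to summer learning loss via extracurricular participation → teacher turnover → summer learning loss; to library usage via extracurricular participation → per-pupil spending → library usage).
Every other variable lacks a causal path to at least one of summer learning loss and library usage.

1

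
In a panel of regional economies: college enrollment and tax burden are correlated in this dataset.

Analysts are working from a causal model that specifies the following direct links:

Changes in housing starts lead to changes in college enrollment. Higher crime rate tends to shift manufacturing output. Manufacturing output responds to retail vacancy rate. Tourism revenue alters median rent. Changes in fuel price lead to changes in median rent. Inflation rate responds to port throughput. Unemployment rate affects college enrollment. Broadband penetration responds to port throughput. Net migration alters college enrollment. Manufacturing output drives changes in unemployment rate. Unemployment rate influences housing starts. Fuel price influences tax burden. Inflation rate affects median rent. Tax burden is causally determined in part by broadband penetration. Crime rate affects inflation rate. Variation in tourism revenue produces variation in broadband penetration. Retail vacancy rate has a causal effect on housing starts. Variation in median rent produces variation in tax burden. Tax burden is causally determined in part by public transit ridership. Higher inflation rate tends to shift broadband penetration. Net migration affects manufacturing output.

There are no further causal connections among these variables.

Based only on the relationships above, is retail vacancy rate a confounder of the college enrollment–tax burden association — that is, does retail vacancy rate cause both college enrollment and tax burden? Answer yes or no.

Retail vacancy rate has no stated causal path to tax burden. A confounder must cause both variables, so retail vacancy rate does not qualify.

no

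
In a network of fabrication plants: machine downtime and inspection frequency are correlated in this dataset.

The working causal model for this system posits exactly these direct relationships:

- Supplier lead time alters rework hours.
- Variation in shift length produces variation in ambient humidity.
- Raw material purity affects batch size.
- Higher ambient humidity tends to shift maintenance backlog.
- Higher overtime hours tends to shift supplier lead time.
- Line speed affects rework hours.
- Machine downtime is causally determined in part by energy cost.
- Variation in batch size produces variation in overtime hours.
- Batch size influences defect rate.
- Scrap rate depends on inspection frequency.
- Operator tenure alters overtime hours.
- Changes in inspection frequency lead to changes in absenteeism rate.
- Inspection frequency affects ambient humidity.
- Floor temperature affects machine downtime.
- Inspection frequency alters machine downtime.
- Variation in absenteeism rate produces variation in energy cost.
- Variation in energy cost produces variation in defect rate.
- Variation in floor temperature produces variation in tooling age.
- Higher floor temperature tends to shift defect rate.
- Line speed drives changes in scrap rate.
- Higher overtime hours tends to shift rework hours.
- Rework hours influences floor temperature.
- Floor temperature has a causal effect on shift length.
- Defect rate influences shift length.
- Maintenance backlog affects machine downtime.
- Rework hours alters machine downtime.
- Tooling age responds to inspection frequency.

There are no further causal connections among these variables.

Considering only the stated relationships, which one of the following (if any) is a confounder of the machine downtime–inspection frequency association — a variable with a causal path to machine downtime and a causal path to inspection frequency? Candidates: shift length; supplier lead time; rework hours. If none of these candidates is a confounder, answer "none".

none

None of the listed candidates has causal paths to both machine downtime and inspection frequency in the stated relationships, so none is a common cause.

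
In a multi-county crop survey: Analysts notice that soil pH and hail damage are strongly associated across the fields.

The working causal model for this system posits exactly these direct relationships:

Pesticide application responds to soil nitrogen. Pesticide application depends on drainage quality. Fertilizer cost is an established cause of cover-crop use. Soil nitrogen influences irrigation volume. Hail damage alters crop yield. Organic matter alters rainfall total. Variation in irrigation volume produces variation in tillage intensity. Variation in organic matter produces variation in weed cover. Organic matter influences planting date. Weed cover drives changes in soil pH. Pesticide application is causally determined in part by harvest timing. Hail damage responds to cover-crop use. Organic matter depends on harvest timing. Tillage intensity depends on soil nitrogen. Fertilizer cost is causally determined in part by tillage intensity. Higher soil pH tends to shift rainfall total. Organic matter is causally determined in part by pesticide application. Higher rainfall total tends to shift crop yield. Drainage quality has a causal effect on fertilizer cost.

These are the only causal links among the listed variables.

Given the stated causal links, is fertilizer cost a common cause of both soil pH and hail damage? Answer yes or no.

Fertilizer cost has no stated causal path to soil pH. A confounder must cause both variables, so fertilizer cost does not qualify.

no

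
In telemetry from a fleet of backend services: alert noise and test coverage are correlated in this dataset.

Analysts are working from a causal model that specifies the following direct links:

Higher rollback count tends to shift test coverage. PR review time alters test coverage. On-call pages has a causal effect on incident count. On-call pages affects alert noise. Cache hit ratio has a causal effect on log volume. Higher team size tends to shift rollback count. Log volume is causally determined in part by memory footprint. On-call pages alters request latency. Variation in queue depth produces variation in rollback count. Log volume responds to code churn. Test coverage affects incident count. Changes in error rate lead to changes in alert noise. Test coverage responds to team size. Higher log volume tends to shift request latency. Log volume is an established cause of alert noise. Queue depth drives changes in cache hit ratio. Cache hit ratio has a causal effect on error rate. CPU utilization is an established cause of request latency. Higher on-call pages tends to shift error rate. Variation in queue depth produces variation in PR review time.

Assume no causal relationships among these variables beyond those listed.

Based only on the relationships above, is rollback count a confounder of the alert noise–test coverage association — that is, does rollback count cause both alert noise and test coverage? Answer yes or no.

no

Rollback count has no stated causal path to alert noise. A confounder must cause both variables, so rollback count does not qualify.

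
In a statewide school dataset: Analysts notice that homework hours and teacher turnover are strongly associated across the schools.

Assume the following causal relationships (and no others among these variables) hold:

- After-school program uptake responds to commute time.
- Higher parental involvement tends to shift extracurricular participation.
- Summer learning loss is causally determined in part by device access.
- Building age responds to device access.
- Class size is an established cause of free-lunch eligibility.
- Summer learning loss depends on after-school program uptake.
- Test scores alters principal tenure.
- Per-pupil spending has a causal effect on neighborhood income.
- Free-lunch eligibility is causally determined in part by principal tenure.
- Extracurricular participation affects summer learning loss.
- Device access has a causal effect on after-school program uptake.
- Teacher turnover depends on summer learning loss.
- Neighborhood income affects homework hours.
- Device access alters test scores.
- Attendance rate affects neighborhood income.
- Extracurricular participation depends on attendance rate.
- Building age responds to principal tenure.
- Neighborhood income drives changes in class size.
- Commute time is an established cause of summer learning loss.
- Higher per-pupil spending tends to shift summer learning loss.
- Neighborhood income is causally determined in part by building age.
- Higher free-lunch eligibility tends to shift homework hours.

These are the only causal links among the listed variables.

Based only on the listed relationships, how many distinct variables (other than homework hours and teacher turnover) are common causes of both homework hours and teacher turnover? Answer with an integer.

The common causes are: attendance rate (to homework hours via attendance rate → neighborhood income → homework hours; to teacher turnover via attendance rate → extracurricular participation → summer learning loss → teacher turnover); device access (to homework hours via device access → building age → neighborhood income → homework hours; to teacher turnover via device access → summer learning loss → teacher turnover); per-pupil spending (to homework hours via per-pupil spending → neighborhood income → homework hours; to teacher turnover via per-pupil spending → summer learning loss → teacher turnover).
Every other variable lacks a causal path to at least one of homework hours and teacher turnover.

3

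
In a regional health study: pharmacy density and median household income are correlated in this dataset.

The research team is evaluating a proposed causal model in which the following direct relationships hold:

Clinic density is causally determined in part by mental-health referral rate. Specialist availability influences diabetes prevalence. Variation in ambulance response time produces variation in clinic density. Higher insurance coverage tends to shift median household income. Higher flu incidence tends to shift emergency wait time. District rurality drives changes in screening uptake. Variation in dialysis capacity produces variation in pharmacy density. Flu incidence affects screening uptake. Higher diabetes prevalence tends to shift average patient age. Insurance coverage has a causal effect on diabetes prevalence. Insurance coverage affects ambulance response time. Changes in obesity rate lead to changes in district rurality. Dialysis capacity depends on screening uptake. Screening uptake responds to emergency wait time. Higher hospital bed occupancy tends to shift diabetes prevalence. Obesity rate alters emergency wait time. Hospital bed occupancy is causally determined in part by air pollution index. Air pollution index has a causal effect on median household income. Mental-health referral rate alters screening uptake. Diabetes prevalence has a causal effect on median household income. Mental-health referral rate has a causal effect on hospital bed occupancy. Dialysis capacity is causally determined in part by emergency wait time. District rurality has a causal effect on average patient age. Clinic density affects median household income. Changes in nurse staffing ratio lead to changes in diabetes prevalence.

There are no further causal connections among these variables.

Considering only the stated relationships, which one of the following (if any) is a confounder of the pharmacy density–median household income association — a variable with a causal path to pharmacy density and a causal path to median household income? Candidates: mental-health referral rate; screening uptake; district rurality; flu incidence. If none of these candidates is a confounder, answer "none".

mental-health referral rate

Mental-health referral rate causes pharmacy density (mental-health referral rate → screening uptake → dialysis capacity → pharmacy density) and also causes median household income (mental-health referral rate → clinic density → median household income); it is a common cause of both.
Each of the other candidates lacks a causal path to at least one of pharmacy density and median household income, so they do not confound the relationship.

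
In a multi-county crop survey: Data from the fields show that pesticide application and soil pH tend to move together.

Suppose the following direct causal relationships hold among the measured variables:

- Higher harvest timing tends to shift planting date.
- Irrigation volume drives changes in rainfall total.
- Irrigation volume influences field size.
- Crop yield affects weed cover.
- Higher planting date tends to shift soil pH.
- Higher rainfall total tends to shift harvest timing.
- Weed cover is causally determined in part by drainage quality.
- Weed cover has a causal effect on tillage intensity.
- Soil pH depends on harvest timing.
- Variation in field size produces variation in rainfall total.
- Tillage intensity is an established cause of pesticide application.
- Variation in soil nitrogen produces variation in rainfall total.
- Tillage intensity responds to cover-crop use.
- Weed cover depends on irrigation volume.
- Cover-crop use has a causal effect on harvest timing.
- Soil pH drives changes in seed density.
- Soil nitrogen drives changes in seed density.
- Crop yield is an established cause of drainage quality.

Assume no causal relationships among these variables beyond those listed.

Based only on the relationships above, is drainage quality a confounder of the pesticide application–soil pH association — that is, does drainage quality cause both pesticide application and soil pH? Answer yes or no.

Drainage quality has no stated causal path to soil pH. A confounder must cause both variables, so drainage quality does not qualify.

no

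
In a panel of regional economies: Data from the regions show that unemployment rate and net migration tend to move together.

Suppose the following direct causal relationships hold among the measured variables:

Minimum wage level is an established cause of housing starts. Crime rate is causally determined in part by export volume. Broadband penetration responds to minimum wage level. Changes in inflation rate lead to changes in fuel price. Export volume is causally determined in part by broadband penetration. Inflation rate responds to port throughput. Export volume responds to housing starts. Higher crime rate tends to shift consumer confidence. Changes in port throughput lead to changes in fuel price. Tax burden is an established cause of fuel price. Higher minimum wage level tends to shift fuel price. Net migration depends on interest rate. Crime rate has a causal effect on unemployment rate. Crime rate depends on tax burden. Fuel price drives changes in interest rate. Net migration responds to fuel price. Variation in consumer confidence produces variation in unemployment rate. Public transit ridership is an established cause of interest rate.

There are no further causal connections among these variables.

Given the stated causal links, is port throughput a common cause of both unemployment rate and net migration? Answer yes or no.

no

Port throughput has no stated causal path to unemployment rate. A confounder must cause both variables, so port throughput does not qualify.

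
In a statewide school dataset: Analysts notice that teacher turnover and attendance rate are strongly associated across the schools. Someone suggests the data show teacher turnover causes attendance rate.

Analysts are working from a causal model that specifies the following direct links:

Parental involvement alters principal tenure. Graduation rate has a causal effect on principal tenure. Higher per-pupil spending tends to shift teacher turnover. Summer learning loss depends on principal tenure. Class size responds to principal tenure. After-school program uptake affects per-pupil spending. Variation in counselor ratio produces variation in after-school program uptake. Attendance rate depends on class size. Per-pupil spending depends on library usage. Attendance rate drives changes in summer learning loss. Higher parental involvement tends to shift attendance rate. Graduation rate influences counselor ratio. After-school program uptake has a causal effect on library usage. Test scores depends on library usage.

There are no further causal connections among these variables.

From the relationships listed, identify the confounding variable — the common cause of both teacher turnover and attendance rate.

Graduation rate has a causal path to teacher turnover (graduation rate → counselor ratio → after-school program uptake → per-pupil spending → teacher turnover) and a separate causal path to attendance rate (graduation rate → principal tenure → class size → attendance rate), so it is a common cause of both.
No stated relationship gives teacher turnover a causal route to attendance rate, so the correlation is explained by the shared upstream cause rather than a direct effect.

graduation rate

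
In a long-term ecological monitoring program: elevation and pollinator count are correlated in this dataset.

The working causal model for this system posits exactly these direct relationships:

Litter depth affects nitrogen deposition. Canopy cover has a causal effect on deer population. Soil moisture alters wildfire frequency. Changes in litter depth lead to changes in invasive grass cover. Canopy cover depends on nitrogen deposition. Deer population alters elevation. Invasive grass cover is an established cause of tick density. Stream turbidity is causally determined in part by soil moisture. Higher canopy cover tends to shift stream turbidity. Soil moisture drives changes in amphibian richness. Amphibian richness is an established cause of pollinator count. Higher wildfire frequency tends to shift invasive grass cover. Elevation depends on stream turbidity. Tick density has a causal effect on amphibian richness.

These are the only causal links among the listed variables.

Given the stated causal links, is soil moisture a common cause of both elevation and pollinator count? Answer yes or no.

Soil moisture has a causal path to elevation (soil moisture → stream turbidity → elevation) and to pollinator count (soil moisture → amphibian richness → pollinator count), so it is a common cause of both — a confounder.

yes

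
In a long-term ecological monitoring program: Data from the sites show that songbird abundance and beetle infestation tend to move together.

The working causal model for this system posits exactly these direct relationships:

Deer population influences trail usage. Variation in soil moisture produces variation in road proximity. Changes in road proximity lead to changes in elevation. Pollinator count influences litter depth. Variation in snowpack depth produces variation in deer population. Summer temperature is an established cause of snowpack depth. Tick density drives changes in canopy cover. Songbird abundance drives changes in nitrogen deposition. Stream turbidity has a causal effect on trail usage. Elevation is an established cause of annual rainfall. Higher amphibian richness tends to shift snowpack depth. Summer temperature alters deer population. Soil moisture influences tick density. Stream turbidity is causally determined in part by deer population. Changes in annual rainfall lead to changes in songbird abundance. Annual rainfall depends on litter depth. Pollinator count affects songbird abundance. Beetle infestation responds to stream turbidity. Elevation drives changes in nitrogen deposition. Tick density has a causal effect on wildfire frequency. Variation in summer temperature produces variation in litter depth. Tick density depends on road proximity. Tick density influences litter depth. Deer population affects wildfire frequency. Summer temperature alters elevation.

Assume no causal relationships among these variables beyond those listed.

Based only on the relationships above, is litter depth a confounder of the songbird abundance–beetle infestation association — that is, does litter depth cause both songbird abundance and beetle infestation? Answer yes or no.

no

Litter depth has no stated causal path to beetle infestation. A confounder must cause both variables, so litter depth does not qualify.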